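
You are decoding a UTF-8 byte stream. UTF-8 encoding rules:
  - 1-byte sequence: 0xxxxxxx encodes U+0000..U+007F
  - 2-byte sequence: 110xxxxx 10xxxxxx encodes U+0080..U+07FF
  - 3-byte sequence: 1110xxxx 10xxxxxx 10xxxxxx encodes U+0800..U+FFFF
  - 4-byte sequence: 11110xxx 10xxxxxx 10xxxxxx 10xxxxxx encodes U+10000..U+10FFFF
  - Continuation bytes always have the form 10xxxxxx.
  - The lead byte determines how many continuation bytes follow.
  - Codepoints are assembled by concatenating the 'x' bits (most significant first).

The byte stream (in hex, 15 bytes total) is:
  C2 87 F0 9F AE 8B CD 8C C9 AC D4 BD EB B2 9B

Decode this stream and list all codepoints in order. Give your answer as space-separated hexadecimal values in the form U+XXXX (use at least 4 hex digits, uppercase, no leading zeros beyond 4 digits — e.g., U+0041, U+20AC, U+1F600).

Byte[0]=C2: 2-byte lead, need 1 cont bytes. acc=0x2
Byte[1]=87: continuation. acc=(acc<<6)|0x07=0x87
Completed: cp=U+0087 (starts at byte 0)
Byte[2]=F0: 4-byte lead, need 3 cont bytes. acc=0x0
Byte[3]=9F: continuation. acc=(acc<<6)|0x1F=0x1F
Byte[4]=AE: continuation. acc=(acc<<6)|0x2E=0x7EE
Byte[5]=8B: continuation. acc=(acc<<6)|0x0B=0x1FB8B
Completed: cp=U+1FB8B (starts at byte 2)
Byte[6]=CD: 2-byte lead, need 1 cont bytes. acc=0xD
Byte[7]=8C: continuation. acc=(acc<<6)|0x0C=0x34C
Completed: cp=U+034C (starts at byte 6)
Byte[8]=C9: 2-byte lead, need 1 cont bytes. acc=0x9
Byte[9]=AC: continuation. acc=(acc<<6)|0x2C=0x26C
Completed: cp=U+026C (starts at byte 8)
Byte[10]=D4: 2-byte lead, need 1 cont bytes. acc=0x14
Byte[11]=BD: continuation. acc=(acc<<6)|0x3D=0x53D
Completed: cp=U+053D (starts at byte 10)
Byte[12]=EB: 3-byte lead, need 2 cont bytes. acc=0xB
Byte[13]=B2: continuation. acc=(acc<<6)|0x32=0x2F2
Byte[14]=9B: continuation. acc=(acc<<6)|0x1B=0xBC9B
Completed: cp=U+BC9B (starts at byte 12)

Answer: U+0087 U+1FB8B U+034C U+026C U+053D U+BC9B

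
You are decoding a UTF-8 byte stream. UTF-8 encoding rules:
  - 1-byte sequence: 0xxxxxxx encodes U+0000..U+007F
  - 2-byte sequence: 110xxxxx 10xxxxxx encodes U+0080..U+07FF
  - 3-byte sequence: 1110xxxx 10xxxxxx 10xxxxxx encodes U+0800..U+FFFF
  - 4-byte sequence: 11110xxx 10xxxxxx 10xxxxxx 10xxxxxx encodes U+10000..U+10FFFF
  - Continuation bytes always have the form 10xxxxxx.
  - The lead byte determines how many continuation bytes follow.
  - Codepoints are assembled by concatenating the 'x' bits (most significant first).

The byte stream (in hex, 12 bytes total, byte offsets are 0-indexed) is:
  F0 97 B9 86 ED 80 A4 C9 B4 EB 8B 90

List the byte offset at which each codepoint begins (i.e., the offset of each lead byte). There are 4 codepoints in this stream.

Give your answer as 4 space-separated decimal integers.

Byte[0]=F0: 4-byte lead, need 3 cont bytes. acc=0x0
Byte[1]=97: continuation. acc=(acc<<6)|0x17=0x17
Byte[2]=B9: continuation. acc=(acc<<6)|0x39=0x5F9
Byte[3]=86: continuation. acc=(acc<<6)|0x06=0x17E46
Completed: cp=U+17E46 (starts at byte 0)
Byte[4]=ED: 3-byte lead, need 2 cont bytes. acc=0xD
Byte[5]=80: continuation. acc=(acc<<6)|0x00=0x340
Byte[6]=A4: continuation. acc=(acc<<6)|0x24=0xD024
Completed: cp=U+D024 (starts at byte 4)
Byte[7]=C9: 2-byte lead, need 1 cont bytes. acc=0x9
Byte[8]=B4: continuation. acc=(acc<<6)|0x34=0x274
Completed: cp=U+0274 (starts at byte 7)
Byte[9]=EB: 3-byte lead, need 2 cont bytes. acc=0xB
Byte[10]=8B: continuation. acc=(acc<<6)|0x0B=0x2CB
Byte[11]=90: continuation. acc=(acc<<6)|0x10=0xB2D0
Completed: cp=U+B2D0 (starts at byte 9)

Answer: 0 4 7 9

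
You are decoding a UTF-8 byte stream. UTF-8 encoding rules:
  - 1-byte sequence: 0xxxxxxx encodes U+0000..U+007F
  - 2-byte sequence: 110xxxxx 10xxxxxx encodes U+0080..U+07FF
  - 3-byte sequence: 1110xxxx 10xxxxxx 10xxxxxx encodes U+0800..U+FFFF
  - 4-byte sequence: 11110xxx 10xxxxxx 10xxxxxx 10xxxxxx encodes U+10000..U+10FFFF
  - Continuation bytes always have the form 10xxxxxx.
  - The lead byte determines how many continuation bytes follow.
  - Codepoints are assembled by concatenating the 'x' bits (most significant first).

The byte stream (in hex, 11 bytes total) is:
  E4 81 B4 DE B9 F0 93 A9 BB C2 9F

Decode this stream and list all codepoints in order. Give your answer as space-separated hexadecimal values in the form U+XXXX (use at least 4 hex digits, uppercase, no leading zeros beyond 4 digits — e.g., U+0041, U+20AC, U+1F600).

Answer: U+4074 U+07B9 U+13A7B U+009F

Derivation:
Byte[0]=E4: 3-byte lead, need 2 cont bytes. acc=0x4
Byte[1]=81: continuation. acc=(acc<<6)|0x01=0x101
Byte[2]=B4: continuation. acc=(acc<<6)|0x34=0x4074
Completed: cp=U+4074 (starts at byte 0)
Byte[3]=DE: 2-byte lead, need 1 cont bytes. acc=0x1E
Byte[4]=B9: continuation. acc=(acc<<6)|0x39=0x7B9
Completed: cp=U+07B9 (starts at byte 3)
Byte[5]=F0: 4-byte lead, need 3 cont bytes. acc=0x0
Byte[6]=93: continuation. acc=(acc<<6)|0x13=0x13
Byte[7]=A9: continuation. acc=(acc<<6)|0x29=0x4E9
Byte[8]=BB: continuation. acc=(acc<<6)|0x3B=0x13A7B
Completed: cp=U+13A7B (starts at byte 5)
Byte[9]=C2: 2-byte lead, need 1 cont bytes. acc=0x2
Byte[10]=9F: continuation. acc=(acc<<6)|0x1F=0x9F
Completed: cp=U+009F (starts at byte 9)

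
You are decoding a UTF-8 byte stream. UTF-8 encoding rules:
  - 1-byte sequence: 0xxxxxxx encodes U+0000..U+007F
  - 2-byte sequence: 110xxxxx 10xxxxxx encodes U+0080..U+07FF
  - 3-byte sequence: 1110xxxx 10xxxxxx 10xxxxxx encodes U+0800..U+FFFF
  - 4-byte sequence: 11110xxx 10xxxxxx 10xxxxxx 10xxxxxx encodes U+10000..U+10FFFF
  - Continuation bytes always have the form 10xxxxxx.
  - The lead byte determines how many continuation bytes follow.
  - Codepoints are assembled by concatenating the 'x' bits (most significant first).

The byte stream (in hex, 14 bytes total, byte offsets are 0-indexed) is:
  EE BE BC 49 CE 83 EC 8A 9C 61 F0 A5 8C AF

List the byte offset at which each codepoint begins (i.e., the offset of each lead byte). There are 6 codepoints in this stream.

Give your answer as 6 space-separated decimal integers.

Byte[0]=EE: 3-byte lead, need 2 cont bytes. acc=0xE
Byte[1]=BE: continuation. acc=(acc<<6)|0x3E=0x3BE
Byte[2]=BC: continuation. acc=(acc<<6)|0x3C=0xEFBC
Completed: cp=U+EFBC (starts at byte 0)
Byte[3]=49: 1-byte ASCII. cp=U+0049
Byte[4]=CE: 2-byte lead, need 1 cont bytes. acc=0xE
Byte[5]=83: continuation. acc=(acc<<6)|0x03=0x383
Completed: cp=U+0383 (starts at byte 4)
Byte[6]=EC: 3-byte lead, need 2 cont bytes. acc=0xC
Byte[7]=8A: continuation. acc=(acc<<6)|0x0A=0x30A
Byte[8]=9C: continuation. acc=(acc<<6)|0x1C=0xC29C
Completed: cp=U+C29C (starts at byte 6)
Byte[9]=61: 1-byte ASCII. cp=U+0061
Byte[10]=F0: 4-byte lead, need 3 cont bytes. acc=0x0
Byte[11]=A5: continuation. acc=(acc<<6)|0x25=0x25
Byte[12]=8C: continuation. acc=(acc<<6)|0x0C=0x94C
Byte[13]=AF: continuation. acc=(acc<<6)|0x2F=0x2532F
Completed: cp=U+2532F (starts at byte 10)

Answer: 0 3 4 6 9 10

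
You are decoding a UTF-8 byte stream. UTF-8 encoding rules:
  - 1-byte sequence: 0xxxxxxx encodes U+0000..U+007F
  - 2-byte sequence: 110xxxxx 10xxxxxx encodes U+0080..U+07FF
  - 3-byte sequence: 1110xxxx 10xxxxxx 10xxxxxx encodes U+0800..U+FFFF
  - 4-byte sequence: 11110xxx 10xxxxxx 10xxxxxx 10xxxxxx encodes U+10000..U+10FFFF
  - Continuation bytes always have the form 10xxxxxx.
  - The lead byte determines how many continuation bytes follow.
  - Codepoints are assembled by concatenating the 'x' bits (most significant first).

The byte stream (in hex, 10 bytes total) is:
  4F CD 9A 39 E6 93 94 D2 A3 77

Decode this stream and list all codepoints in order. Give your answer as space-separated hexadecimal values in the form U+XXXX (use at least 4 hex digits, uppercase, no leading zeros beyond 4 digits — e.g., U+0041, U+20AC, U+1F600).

Byte[0]=4F: 1-byte ASCII. cp=U+004F
Byte[1]=CD: 2-byte lead, need 1 cont bytes. acc=0xD
Byte[2]=9A: continuation. acc=(acc<<6)|0x1A=0x35A
Completed: cp=U+035A (starts at byte 1)
Byte[3]=39: 1-byte ASCII. cp=U+0039
Byte[4]=E6: 3-byte lead, need 2 cont bytes. acc=0x6
Byte[5]=93: continuation. acc=(acc<<6)|0x13=0x193
Byte[6]=94: continuation. acc=(acc<<6)|0x14=0x64D4
Completed: cp=U+64D4 (starts at byte 4)
Byte[7]=D2: 2-byte lead, need 1 cont bytes. acc=0x12
Byte[8]=A3: continuation. acc=(acc<<6)|0x23=0x4A3
Completed: cp=U+04A3 (starts at byte 7)
Byte[9]=77: 1-byte ASCII. cp=U+0077

Answer: U+004F U+035A U+0039 U+64D4 U+04A3 U+0077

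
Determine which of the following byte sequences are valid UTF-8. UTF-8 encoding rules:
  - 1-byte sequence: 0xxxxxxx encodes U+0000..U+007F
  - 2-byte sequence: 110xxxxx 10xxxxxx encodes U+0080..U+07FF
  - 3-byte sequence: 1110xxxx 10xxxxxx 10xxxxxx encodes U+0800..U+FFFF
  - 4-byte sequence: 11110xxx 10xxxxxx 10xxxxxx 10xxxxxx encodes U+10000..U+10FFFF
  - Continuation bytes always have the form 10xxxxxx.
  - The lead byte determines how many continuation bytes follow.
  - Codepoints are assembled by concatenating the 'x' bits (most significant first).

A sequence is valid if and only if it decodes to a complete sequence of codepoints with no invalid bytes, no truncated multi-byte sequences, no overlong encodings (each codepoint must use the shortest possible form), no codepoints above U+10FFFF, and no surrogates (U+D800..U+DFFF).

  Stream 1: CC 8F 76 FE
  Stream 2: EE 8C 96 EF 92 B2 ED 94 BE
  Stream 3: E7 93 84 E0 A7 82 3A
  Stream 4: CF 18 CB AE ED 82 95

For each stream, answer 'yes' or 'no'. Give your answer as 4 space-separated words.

Stream 1: error at byte offset 3. INVALID
Stream 2: decodes cleanly. VALID
Stream 3: decodes cleanly. VALID
Stream 4: error at byte offset 1. INVALID

Answer: no yes yes no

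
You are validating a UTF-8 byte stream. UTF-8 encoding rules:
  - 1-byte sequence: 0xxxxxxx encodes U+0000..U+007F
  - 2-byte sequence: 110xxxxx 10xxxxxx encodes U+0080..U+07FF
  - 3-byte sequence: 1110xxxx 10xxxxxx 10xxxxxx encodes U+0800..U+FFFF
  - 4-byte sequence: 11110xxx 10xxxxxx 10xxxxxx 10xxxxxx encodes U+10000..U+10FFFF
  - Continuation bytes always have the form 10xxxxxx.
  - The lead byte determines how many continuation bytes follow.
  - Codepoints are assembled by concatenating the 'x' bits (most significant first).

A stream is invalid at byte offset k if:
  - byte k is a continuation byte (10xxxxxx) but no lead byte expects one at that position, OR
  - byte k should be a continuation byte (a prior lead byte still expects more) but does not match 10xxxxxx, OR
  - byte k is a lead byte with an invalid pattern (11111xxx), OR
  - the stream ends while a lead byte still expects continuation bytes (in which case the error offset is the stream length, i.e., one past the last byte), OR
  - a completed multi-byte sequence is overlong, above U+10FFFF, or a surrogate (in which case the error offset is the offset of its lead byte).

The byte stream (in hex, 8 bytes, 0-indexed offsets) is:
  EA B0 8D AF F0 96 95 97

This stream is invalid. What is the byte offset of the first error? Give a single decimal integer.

Answer: 3

Derivation:
Byte[0]=EA: 3-byte lead, need 2 cont bytes. acc=0xA
Byte[1]=B0: continuation. acc=(acc<<6)|0x30=0x2B0
Byte[2]=8D: continuation. acc=(acc<<6)|0x0D=0xAC0D
Completed: cp=U+AC0D (starts at byte 0)
Byte[3]=AF: INVALID lead byte (not 0xxx/110x/1110/11110)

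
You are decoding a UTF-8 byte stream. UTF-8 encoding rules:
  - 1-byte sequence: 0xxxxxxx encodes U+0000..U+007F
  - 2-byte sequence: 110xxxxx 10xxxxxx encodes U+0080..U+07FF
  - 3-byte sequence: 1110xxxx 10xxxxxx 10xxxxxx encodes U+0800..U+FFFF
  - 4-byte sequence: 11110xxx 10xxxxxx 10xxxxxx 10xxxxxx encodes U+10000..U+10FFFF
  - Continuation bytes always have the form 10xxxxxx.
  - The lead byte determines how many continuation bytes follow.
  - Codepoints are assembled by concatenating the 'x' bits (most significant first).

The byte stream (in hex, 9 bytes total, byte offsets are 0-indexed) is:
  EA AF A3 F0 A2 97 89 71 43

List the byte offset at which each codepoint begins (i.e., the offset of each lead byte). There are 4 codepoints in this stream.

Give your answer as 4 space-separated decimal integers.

Byte[0]=EA: 3-byte lead, need 2 cont bytes. acc=0xA
Byte[1]=AF: continuation. acc=(acc<<6)|0x2F=0x2AF
Byte[2]=A3: continuation. acc=(acc<<6)|0x23=0xABE3
Completed: cp=U+ABE3 (starts at byte 0)
Byte[3]=F0: 4-byte lead, need 3 cont bytes. acc=0x0
Byte[4]=A2: continuation. acc=(acc<<6)|0x22=0x22
Byte[5]=97: continuation. acc=(acc<<6)|0x17=0x897
Byte[6]=89: continuation. acc=(acc<<6)|0x09=0x225C9
Completed: cp=U+225C9 (starts at byte 3)
Byte[7]=71: 1-byte ASCII. cp=U+0071
Byte[8]=43: 1-byte ASCII. cp=U+0043

Answer: 0 3 7 8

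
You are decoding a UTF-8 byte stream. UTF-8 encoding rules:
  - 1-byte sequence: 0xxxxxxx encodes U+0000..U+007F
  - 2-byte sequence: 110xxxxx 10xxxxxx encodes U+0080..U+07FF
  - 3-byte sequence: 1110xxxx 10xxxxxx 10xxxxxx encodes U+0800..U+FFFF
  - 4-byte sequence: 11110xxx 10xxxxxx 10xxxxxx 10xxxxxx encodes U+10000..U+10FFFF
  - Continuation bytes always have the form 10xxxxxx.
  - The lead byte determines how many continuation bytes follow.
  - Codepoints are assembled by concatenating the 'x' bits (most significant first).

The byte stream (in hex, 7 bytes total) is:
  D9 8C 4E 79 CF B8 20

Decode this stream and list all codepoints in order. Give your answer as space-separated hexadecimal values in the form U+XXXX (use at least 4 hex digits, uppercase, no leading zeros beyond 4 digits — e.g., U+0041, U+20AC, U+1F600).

Byte[0]=D9: 2-byte lead, need 1 cont bytes. acc=0x19
Byte[1]=8C: continuation. acc=(acc<<6)|0x0C=0x64C
Completed: cp=U+064C (starts at byte 0)
Byte[2]=4E: 1-byte ASCII. cp=U+004E
Byte[3]=79: 1-byte ASCII. cp=U+0079
Byte[4]=CF: 2-byte lead, need 1 cont bytes. acc=0xF
Byte[5]=B8: continuation. acc=(acc<<6)|0x38=0x3F8
Completed: cp=U+03F8 (starts at byte 4)
Byte[6]=20: 1-byte ASCII. cp=U+0020

Answer: U+064C U+004E U+0079 U+03F8 U+0020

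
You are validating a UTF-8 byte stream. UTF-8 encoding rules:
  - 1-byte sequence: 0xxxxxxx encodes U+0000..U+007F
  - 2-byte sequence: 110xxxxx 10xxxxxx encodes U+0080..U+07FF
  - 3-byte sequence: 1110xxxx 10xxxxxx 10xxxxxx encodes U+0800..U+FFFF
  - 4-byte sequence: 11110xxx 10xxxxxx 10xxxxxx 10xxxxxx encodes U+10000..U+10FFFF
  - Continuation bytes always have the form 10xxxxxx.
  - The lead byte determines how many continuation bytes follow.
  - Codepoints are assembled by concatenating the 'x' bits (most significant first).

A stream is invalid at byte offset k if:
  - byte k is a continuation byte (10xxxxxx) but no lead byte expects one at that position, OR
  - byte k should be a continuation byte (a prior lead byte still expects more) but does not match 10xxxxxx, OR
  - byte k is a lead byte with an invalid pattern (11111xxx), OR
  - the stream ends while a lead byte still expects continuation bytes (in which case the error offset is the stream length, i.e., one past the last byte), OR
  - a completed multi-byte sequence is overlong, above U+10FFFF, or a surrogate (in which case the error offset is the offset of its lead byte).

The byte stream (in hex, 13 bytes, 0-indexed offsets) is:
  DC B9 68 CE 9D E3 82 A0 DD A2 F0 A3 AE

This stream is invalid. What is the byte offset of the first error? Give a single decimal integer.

Byte[0]=DC: 2-byte lead, need 1 cont bytes. acc=0x1C
Byte[1]=B9: continuation. acc=(acc<<6)|0x39=0x739
Completed: cp=U+0739 (starts at byte 0)
Byte[2]=68: 1-byte ASCII. cp=U+0068
Byte[3]=CE: 2-byte lead, need 1 cont bytes. acc=0xE
Byte[4]=9D: continuation. acc=(acc<<6)|0x1D=0x39D
Completed: cp=U+039D (starts at byte 3)
Byte[5]=E3: 3-byte lead, need 2 cont bytes. acc=0x3
Byte[6]=82: continuation. acc=(acc<<6)|0x02=0xC2
Byte[7]=A0: continuation. acc=(acc<<6)|0x20=0x30A0
Completed: cp=U+30A0 (starts at byte 5)
Byte[8]=DD: 2-byte lead, need 1 cont bytes. acc=0x1D
Byte[9]=A2: continuation. acc=(acc<<6)|0x22=0x762
Completed: cp=U+0762 (starts at byte 8)
Byte[10]=F0: 4-byte lead, need 3 cont bytes. acc=0x0
Byte[11]=A3: continuation. acc=(acc<<6)|0x23=0x23
Byte[12]=AE: continuation. acc=(acc<<6)|0x2E=0x8EE
Byte[13]: stream ended, expected continuation. INVALID

Answer: 13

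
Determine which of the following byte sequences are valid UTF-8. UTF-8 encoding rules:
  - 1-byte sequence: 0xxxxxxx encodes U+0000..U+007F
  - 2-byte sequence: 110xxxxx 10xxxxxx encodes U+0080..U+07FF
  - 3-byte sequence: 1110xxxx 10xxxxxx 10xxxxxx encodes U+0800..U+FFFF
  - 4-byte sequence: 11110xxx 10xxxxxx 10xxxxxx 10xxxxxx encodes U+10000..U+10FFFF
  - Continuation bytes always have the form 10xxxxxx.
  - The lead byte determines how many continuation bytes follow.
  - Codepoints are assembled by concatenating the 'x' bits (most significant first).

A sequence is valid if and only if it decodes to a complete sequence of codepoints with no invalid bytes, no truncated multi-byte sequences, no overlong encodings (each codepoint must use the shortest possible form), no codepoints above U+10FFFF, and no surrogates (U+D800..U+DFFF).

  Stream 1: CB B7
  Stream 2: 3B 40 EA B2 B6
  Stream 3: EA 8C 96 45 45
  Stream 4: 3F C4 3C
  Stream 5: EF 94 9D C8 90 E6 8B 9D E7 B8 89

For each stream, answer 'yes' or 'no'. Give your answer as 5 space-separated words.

Answer: yes yes yes no yes

Derivation:
Stream 1: decodes cleanly. VALID
Stream 2: decodes cleanly. VALID
Stream 3: decodes cleanly. VALID
Stream 4: error at byte offset 2. INVALID
Stream 5: decodes cleanly. VALID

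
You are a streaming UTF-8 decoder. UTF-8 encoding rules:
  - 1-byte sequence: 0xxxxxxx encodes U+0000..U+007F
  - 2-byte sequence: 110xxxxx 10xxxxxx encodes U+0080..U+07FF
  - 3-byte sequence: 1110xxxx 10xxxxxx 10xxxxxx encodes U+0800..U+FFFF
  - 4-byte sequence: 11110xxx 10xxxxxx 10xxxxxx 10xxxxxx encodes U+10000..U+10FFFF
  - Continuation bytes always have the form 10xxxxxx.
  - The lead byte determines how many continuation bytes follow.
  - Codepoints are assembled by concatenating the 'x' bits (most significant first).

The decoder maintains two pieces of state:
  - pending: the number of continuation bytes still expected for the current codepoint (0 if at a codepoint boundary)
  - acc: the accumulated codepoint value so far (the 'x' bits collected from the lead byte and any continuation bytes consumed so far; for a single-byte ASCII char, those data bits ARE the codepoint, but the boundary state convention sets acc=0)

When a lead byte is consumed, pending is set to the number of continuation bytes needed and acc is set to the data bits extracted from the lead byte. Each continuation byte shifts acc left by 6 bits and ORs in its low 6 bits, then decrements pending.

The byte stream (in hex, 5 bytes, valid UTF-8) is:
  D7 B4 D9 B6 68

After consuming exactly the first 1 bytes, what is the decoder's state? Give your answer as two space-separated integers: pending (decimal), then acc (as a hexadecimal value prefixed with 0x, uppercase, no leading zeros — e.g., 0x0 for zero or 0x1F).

Answer: 1 0x17

Derivation:
Byte[0]=D7: 2-byte lead. pending=1, acc=0x17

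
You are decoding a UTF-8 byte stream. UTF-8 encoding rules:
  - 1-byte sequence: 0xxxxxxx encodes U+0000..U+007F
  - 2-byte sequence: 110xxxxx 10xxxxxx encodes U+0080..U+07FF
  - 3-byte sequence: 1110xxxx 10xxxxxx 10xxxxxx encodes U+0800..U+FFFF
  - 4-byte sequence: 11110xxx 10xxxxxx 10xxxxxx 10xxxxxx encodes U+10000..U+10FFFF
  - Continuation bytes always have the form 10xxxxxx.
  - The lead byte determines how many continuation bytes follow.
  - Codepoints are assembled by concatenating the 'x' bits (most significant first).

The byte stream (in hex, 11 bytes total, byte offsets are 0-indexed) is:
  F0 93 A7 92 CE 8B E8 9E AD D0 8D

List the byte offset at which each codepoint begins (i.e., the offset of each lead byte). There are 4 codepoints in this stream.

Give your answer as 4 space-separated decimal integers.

Byte[0]=F0: 4-byte lead, need 3 cont bytes. acc=0x0
Byte[1]=93: continuation. acc=(acc<<6)|0x13=0x13
Byte[2]=A7: continuation. acc=(acc<<6)|0x27=0x4E7
Byte[3]=92: continuation. acc=(acc<<6)|0x12=0x139D2
Completed: cp=U+139D2 (starts at byte 0)
Byte[4]=CE: 2-byte lead, need 1 cont bytes. acc=0xE
Byte[5]=8B: continuation. acc=(acc<<6)|0x0B=0x38B
Completed: cp=U+038B (starts at byte 4)
Byte[6]=E8: 3-byte lead, need 2 cont bytes. acc=0x8
Byte[7]=9E: continuation. acc=(acc<<6)|0x1E=0x21E
Byte[8]=AD: continuation. acc=(acc<<6)|0x2D=0x87AD
Completed: cp=U+87AD (starts at byte 6)
Byte[9]=D0: 2-byte lead, need 1 cont bytes. acc=0x10
Byte[10]=8D: continuation. acc=(acc<<6)|0x0D=0x40D
Completed: cp=U+040D (starts at byte 9)

Answer: 0 4 6 9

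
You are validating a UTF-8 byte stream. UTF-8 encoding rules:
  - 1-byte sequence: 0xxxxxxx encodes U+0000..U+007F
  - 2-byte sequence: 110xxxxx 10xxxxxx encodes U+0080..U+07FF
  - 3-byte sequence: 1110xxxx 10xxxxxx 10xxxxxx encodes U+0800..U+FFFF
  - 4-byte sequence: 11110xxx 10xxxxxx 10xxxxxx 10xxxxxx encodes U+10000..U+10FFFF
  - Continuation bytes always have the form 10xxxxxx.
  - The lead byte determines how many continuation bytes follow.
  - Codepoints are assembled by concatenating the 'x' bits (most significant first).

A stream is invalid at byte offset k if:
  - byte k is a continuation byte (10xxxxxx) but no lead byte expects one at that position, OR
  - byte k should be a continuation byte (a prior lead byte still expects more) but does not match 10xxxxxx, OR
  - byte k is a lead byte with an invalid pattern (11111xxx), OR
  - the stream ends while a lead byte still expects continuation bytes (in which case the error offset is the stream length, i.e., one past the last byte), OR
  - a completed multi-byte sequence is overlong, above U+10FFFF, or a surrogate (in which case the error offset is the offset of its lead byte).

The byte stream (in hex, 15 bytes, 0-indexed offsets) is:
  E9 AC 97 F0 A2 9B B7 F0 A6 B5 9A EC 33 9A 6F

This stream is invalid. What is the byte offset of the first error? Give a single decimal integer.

Byte[0]=E9: 3-byte lead, need 2 cont bytes. acc=0x9
Byte[1]=AC: continuation. acc=(acc<<6)|0x2C=0x26C
Byte[2]=97: continuation. acc=(acc<<6)|0x17=0x9B17
Completed: cp=U+9B17 (starts at byte 0)
Byte[3]=F0: 4-byte lead, need 3 cont bytes. acc=0x0
Byte[4]=A2: continuation. acc=(acc<<6)|0x22=0x22
Byte[5]=9B: continuation. acc=(acc<<6)|0x1B=0x89B
Byte[6]=B7: continuation. acc=(acc<<6)|0x37=0x226F7
Completed: cp=U+226F7 (starts at byte 3)
Byte[7]=F0: 4-byte lead, need 3 cont bytes. acc=0x0
Byte[8]=A6: continuation. acc=(acc<<6)|0x26=0x26
Byte[9]=B5: continuation. acc=(acc<<6)|0x35=0x9B5
Byte[10]=9A: continuation. acc=(acc<<6)|0x1A=0x26D5A
Completed: cp=U+26D5A (starts at byte 7)
Byte[11]=EC: 3-byte lead, need 2 cont bytes. acc=0xC
Byte[12]=33: expected 10xxxxxx continuation. INVALID

Answer: 12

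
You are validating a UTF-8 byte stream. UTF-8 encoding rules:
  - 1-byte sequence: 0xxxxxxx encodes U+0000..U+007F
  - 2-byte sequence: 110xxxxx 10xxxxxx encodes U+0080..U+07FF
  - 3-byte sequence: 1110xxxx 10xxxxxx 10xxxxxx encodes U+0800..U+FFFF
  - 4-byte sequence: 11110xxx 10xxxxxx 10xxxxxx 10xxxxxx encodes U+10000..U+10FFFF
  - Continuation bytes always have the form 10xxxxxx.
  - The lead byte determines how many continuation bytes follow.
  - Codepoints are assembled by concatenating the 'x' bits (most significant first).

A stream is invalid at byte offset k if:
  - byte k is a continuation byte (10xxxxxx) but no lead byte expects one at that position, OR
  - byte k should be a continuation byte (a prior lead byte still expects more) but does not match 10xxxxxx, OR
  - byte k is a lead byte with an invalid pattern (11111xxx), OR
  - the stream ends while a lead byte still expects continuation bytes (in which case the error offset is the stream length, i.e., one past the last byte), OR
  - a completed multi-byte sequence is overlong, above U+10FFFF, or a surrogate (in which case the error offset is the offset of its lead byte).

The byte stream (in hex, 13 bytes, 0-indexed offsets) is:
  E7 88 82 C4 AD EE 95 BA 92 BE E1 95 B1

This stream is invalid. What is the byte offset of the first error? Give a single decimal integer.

Byte[0]=E7: 3-byte lead, need 2 cont bytes. acc=0x7
Byte[1]=88: continuation. acc=(acc<<6)|0x08=0x1C8
Byte[2]=82: continuation. acc=(acc<<6)|0x02=0x7202
Completed: cp=U+7202 (starts at byte 0)
Byte[3]=C4: 2-byte lead, need 1 cont bytes. acc=0x4
Byte[4]=AD: continuation. acc=(acc<<6)|0x2D=0x12D
Completed: cp=U+012D (starts at byte 3)
Byte[5]=EE: 3-byte lead, need 2 cont bytes. acc=0xE
Byte[6]=95: continuation. acc=(acc<<6)|0x15=0x395
Byte[7]=BA: continuation. acc=(acc<<6)|0x3A=0xE57A
Completed: cp=U+E57A (starts at byte 5)
Byte[8]=92: INVALID lead byte (not 0xxx/110x/1110/11110)

Answer: 8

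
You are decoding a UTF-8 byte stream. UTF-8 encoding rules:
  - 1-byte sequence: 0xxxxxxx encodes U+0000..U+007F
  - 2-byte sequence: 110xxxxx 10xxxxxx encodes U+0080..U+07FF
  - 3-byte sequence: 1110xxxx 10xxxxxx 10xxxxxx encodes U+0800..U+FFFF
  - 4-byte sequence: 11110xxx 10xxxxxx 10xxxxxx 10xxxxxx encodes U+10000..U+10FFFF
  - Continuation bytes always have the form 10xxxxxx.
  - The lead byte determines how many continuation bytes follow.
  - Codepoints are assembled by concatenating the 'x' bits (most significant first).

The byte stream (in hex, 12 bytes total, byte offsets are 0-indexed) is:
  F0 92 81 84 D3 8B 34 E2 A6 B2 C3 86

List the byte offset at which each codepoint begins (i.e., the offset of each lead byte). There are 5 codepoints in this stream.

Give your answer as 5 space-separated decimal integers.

Byte[0]=F0: 4-byte lead, need 3 cont bytes. acc=0x0
Byte[1]=92: continuation. acc=(acc<<6)|0x12=0x12
Byte[2]=81: continuation. acc=(acc<<6)|0x01=0x481
Byte[3]=84: continuation. acc=(acc<<6)|0x04=0x12044
Completed: cp=U+12044 (starts at byte 0)
Byte[4]=D3: 2-byte lead, need 1 cont bytes. acc=0x13
Byte[5]=8B: continuation. acc=(acc<<6)|0x0B=0x4CB
Completed: cp=U+04CB (starts at byte 4)
Byte[6]=34: 1-byte ASCII. cp=U+0034
Byte[7]=E2: 3-byte lead, need 2 cont bytes. acc=0x2
Byte[8]=A6: continuation. acc=(acc<<6)|0x26=0xA6
Byte[9]=B2: continuation. acc=(acc<<6)|0x32=0x29B2
Completed: cp=U+29B2 (starts at byte 7)
Byte[10]=C3: 2-byte lead, need 1 cont bytes. acc=0x3
Byte[11]=86: continuation. acc=(acc<<6)|0x06=0xC6
Completed: cp=U+00C6 (starts at byte 10)

Answer: 0 4 6 7 10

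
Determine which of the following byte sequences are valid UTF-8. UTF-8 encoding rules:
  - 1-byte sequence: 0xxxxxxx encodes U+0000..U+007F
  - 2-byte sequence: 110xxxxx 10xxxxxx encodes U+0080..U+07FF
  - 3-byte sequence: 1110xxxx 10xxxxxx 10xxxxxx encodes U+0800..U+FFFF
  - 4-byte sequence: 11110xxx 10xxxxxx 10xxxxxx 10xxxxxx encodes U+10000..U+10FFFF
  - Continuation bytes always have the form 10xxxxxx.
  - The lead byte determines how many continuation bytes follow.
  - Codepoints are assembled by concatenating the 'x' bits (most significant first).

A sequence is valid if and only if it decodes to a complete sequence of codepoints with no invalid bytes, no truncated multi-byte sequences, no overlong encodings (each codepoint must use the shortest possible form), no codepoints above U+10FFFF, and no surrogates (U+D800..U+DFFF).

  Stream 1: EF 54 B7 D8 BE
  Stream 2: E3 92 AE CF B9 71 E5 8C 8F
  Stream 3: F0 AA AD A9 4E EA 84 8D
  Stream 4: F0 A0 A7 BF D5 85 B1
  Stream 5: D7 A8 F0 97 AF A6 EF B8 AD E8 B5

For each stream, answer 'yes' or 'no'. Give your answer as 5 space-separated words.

Answer: no yes yes no no

Derivation:
Stream 1: error at byte offset 1. INVALID
Stream 2: decodes cleanly. VALID
Stream 3: decodes cleanly. VALID
Stream 4: error at byte offset 6. INVALID
Stream 5: error at byte offset 11. INVALID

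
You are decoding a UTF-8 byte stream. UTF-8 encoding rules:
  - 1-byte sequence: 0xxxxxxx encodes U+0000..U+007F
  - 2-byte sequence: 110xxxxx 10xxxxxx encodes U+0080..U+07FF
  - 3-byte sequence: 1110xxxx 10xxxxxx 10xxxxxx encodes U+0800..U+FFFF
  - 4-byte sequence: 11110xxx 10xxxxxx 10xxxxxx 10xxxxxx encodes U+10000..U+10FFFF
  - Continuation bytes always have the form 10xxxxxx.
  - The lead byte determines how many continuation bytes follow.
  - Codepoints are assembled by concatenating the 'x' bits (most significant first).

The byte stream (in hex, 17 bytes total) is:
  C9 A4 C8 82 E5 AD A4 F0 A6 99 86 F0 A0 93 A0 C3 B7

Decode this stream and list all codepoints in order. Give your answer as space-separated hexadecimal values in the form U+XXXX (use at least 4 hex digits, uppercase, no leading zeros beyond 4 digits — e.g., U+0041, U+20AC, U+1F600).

Answer: U+0264 U+0202 U+5B64 U+26646 U+204E0 U+00F7

Derivation:
Byte[0]=C9: 2-byte lead, need 1 cont bytes. acc=0x9
Byte[1]=A4: continuation. acc=(acc<<6)|0x24=0x264
Completed: cp=U+0264 (starts at byte 0)
Byte[2]=C8: 2-byte lead, need 1 cont bytes. acc=0x8
Byte[3]=82: continuation. acc=(acc<<6)|0x02=0x202
Completed: cp=U+0202 (starts at byte 2)
Byte[4]=E5: 3-byte lead, need 2 cont bytes. acc=0x5
Byte[5]=AD: continuation. acc=(acc<<6)|0x2D=0x16D
Byte[6]=A4: continuation. acc=(acc<<6)|0x24=0x5B64
Completed: cp=U+5B64 (starts at byte 4)
Byte[7]=F0: 4-byte lead, need 3 cont bytes. acc=0x0
Byte[8]=A6: continuation. acc=(acc<<6)|0x26=0x26
Byte[9]=99: continuation. acc=(acc<<6)|0x19=0x999
Byte[10]=86: continuation. acc=(acc<<6)|0x06=0x26646
Completed: cp=U+26646 (starts at byte 7)
Byte[11]=F0: 4-byte lead, need 3 cont bytes. acc=0x0
Byte[12]=A0: continuation. acc=(acc<<6)|0x20=0x20
Byte[13]=93: continuation. acc=(acc<<6)|0x13=0x813
Byte[14]=A0: continuation. acc=(acc<<6)|0x20=0x204E0
Completed: cp=U+204E0 (starts at byte 11)
Byte[15]=C3: 2-byte lead, need 1 cont bytes. acc=0x3
Byte[16]=B7: continuation. acc=(acc<<6)|0x37=0xF7
Completed: cp=U+00F7 (starts at byte 15)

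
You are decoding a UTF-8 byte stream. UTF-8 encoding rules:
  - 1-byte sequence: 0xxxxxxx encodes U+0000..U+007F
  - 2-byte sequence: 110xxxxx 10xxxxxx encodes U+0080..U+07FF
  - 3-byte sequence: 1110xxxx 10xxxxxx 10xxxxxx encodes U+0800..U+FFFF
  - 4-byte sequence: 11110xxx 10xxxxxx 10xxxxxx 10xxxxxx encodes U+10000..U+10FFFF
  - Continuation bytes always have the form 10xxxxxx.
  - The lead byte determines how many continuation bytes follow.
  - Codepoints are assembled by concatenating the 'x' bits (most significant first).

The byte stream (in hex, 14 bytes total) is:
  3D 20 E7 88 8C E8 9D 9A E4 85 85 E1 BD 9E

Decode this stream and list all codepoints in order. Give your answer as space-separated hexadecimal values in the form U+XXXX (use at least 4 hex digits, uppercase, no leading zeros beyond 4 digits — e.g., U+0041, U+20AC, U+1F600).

Answer: U+003D U+0020 U+720C U+875A U+4145 U+1F5E

Derivation:
Byte[0]=3D: 1-byte ASCII. cp=U+003D
Byte[1]=20: 1-byte ASCII. cp=U+0020
Byte[2]=E7: 3-byte lead, need 2 cont bytes. acc=0x7
Byte[3]=88: continuation. acc=(acc<<6)|0x08=0x1C8
Byte[4]=8C: continuation. acc=(acc<<6)|0x0C=0x720C
Completed: cp=U+720C (starts at byte 2)
Byte[5]=E8: 3-byte lead, need 2 cont bytes. acc=0x8
Byte[6]=9D: continuation. acc=(acc<<6)|0x1D=0x21D
Byte[7]=9A: continuation. acc=(acc<<6)|0x1A=0x875A
Completed: cp=U+875A (starts at byte 5)
Byte[8]=E4: 3-byte lead, need 2 cont bytes. acc=0x4
Byte[9]=85: continuation. acc=(acc<<6)|0x05=0x105
Byte[10]=85: continuation. acc=(acc<<6)|0x05=0x4145
Completed: cp=U+4145 (starts at byte 8)
Byte[11]=E1: 3-byte lead, need 2 cont bytes. acc=0x1
Byte[12]=BD: continuation. acc=(acc<<6)|0x3D=0x7D
Byte[13]=9E: continuation. acc=(acc<<6)|0x1E=0x1F5E
Completed: cp=U+1F5E (starts at byte 11)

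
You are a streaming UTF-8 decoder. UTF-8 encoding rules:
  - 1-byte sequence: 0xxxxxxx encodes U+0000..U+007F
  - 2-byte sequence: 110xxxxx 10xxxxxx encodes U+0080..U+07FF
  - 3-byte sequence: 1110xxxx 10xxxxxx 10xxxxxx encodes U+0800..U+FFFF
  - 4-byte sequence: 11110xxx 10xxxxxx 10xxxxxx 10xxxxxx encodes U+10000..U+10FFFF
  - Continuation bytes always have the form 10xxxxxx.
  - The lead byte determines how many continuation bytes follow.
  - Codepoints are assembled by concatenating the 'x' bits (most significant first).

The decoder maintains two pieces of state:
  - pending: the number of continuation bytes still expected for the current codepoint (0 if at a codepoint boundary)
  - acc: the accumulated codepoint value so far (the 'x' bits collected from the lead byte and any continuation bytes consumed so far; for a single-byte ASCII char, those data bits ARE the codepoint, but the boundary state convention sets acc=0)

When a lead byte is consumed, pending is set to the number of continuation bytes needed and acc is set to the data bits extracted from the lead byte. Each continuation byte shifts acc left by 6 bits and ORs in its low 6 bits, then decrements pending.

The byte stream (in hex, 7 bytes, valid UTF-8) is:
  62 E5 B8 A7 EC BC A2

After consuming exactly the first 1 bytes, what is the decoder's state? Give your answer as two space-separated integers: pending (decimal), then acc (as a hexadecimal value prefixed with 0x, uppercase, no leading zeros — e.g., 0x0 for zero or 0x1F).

Byte[0]=62: 1-byte. pending=0, acc=0x0

Answer: 0 0x0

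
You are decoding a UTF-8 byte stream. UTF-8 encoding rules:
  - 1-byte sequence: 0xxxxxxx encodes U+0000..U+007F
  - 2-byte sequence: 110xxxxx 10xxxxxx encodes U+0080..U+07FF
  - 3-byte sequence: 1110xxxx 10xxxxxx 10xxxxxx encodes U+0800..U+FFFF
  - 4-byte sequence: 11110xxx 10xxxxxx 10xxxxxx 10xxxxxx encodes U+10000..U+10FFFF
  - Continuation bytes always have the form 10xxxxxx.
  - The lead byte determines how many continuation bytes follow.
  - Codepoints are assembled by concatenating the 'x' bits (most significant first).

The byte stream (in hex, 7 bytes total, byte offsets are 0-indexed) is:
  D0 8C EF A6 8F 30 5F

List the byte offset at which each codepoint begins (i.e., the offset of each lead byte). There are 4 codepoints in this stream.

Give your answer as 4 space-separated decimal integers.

Answer: 0 2 5 6

Derivation:
Byte[0]=D0: 2-byte lead, need 1 cont bytes. acc=0x10
Byte[1]=8C: continuation. acc=(acc<<6)|0x0C=0x40C
Completed: cp=U+040C (starts at byte 0)
Byte[2]=EF: 3-byte lead, need 2 cont bytes. acc=0xF
Byte[3]=A6: continuation. acc=(acc<<6)|0x26=0x3E6
Byte[4]=8F: continuation. acc=(acc<<6)|0x0F=0xF98F
Completed: cp=U+F98F (starts at byte 2)
Byte[5]=30: 1-byte ASCII. cp=U+0030
Byte[6]=5F: 1-byte ASCII. cp=U+005F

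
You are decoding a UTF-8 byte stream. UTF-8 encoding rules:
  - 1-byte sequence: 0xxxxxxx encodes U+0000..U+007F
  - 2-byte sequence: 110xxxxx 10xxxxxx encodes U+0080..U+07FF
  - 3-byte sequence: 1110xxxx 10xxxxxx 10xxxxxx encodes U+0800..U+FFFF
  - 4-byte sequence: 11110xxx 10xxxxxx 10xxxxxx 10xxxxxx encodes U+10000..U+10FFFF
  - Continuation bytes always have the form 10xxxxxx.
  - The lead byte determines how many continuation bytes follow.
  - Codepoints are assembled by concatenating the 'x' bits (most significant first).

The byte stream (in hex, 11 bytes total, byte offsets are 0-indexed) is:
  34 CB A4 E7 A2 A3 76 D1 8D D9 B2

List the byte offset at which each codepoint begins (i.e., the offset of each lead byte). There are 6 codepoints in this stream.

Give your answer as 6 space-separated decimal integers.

Byte[0]=34: 1-byte ASCII. cp=U+0034
Byte[1]=CB: 2-byte lead, need 1 cont bytes. acc=0xB
Byte[2]=A4: continuation. acc=(acc<<6)|0x24=0x2E4
Completed: cp=U+02E4 (starts at byte 1)
Byte[3]=E7: 3-byte lead, need 2 cont bytes. acc=0x7
Byte[4]=A2: continuation. acc=(acc<<6)|0x22=0x1E2
Byte[5]=A3: continuation. acc=(acc<<6)|0x23=0x78A3
Completed: cp=U+78A3 (starts at byte 3)
Byte[6]=76: 1-byte ASCII. cp=U+0076
Byte[7]=D1: 2-byte lead, need 1 cont bytes. acc=0x11
Byte[8]=8D: continuation. acc=(acc<<6)|0x0D=0x44D
Completed: cp=U+044D (starts at byte 7)
Byte[9]=D9: 2-byte lead, need 1 cont bytes. acc=0x19
Byte[10]=B2: continuation. acc=(acc<<6)|0x32=0x672
Completed: cp=U+0672 (starts at byte 9)

Answer: 0 1 3 6 7 9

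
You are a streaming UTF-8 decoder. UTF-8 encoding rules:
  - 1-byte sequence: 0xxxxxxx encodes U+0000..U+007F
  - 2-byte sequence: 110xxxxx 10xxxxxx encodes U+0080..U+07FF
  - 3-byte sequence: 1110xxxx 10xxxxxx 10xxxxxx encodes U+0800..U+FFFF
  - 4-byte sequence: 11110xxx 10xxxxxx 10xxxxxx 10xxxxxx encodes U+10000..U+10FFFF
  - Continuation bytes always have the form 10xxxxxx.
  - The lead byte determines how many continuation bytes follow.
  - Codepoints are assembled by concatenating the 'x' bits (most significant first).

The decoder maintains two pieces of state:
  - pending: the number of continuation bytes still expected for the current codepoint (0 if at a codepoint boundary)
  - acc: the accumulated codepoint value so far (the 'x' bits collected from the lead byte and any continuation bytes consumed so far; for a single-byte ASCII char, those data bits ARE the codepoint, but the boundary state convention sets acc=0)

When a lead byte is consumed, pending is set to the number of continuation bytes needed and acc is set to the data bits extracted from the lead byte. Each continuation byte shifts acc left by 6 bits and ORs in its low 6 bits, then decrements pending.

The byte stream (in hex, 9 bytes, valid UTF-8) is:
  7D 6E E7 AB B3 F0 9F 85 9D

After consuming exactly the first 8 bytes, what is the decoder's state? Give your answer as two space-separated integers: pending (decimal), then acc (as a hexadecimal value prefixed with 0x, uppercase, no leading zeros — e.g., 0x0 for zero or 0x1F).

Byte[0]=7D: 1-byte. pending=0, acc=0x0
Byte[1]=6E: 1-byte. pending=0, acc=0x0
Byte[2]=E7: 3-byte lead. pending=2, acc=0x7
Byte[3]=AB: continuation. acc=(acc<<6)|0x2B=0x1EB, pending=1
Byte[4]=B3: continuation. acc=(acc<<6)|0x33=0x7AF3, pending=0
Byte[5]=F0: 4-byte lead. pending=3, acc=0x0
Byte[6]=9F: continuation. acc=(acc<<6)|0x1F=0x1F, pending=2
Byte[7]=85: continuation. acc=(acc<<6)|0x05=0x7C5, pending=1

Answer: 1 0x7C5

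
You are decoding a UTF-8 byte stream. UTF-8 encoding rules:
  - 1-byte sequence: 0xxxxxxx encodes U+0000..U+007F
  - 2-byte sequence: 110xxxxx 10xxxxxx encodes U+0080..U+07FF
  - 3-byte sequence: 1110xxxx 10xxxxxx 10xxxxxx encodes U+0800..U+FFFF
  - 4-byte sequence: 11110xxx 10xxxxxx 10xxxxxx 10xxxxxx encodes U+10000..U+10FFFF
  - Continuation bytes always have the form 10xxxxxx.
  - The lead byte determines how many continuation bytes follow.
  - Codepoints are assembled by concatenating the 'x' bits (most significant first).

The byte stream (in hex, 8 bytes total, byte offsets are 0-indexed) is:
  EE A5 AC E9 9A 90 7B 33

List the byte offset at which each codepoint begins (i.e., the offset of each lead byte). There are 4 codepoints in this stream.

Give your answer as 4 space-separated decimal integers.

Byte[0]=EE: 3-byte lead, need 2 cont bytes. acc=0xE
Byte[1]=A5: continuation. acc=(acc<<6)|0x25=0x3A5
Byte[2]=AC: continuation. acc=(acc<<6)|0x2C=0xE96C
Completed: cp=U+E96C (starts at byte 0)
Byte[3]=E9: 3-byte lead, need 2 cont bytes. acc=0x9
Byte[4]=9A: continuation. acc=(acc<<6)|0x1A=0x25A
Byte[5]=90: continuation. acc=(acc<<6)|0x10=0x9690
Completed: cp=U+9690 (starts at byte 3)
Byte[6]=7B: 1-byte ASCII. cp=U+007B
Byte[7]=33: 1-byte ASCII. cp=U+0033

Answer: 0 3 6 7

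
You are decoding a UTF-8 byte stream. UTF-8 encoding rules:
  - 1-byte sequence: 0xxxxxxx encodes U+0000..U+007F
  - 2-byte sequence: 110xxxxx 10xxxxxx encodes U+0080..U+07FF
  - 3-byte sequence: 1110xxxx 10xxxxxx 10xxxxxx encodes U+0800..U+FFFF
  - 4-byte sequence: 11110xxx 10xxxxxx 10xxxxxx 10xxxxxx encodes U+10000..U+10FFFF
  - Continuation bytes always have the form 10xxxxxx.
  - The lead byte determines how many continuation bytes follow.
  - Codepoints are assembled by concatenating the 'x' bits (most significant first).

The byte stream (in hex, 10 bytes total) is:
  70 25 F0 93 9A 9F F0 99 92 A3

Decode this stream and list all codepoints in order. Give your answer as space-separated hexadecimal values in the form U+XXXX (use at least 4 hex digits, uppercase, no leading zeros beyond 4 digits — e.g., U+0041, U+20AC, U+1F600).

Answer: U+0070 U+0025 U+1369F U+194A3

Derivation:
Byte[0]=70: 1-byte ASCII. cp=U+0070
Byte[1]=25: 1-byte ASCII. cp=U+0025
Byte[2]=F0: 4-byte lead, need 3 cont bytes. acc=0x0
Byte[3]=93: continuation. acc=(acc<<6)|0x13=0x13
Byte[4]=9A: continuation. acc=(acc<<6)|0x1A=0x4DA
Byte[5]=9F: continuation. acc=(acc<<6)|0x1F=0x1369F
Completed: cp=U+1369F (starts at byte 2)
Byte[6]=F0: 4-byte lead, need 3 cont bytes. acc=0x0
Byte[7]=99: continuation. acc=(acc<<6)|0x19=0x19
Byte[8]=92: continuation. acc=(acc<<6)|0x12=0x652
Byte[9]=A3: continuation. acc=(acc<<6)|0x23=0x194A3
Completed: cp=U+194A3 (starts at byte 6)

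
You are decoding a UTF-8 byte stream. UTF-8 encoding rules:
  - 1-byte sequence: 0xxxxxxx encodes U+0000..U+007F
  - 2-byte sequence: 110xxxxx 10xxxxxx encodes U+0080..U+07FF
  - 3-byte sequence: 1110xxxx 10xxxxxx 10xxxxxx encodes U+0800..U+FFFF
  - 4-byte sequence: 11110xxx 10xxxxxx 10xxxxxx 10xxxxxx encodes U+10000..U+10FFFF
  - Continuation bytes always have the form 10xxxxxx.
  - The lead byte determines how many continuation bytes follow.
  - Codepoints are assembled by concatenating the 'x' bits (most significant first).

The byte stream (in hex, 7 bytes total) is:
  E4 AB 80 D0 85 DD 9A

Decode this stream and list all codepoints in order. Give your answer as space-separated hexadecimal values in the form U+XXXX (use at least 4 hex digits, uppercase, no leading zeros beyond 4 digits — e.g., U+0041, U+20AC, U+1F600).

Answer: U+4AC0 U+0405 U+075A

Derivation:
Byte[0]=E4: 3-byte lead, need 2 cont bytes. acc=0x4
Byte[1]=AB: continuation. acc=(acc<<6)|0x2B=0x12B
Byte[2]=80: continuation. acc=(acc<<6)|0x00=0x4AC0
Completed: cp=U+4AC0 (starts at byte 0)
Byte[3]=D0: 2-byte lead, need 1 cont bytes. acc=0x10
Byte[4]=85: continuation. acc=(acc<<6)|0x05=0x405
Completed: cp=U+0405 (starts at byte 3)
Byte[5]=DD: 2-byte lead, need 1 cont bytes. acc=0x1D
Byte[6]=9A: continuation. acc=(acc<<6)|0x1A=0x75A
Completed: cp=U+075A (starts at byte 5)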